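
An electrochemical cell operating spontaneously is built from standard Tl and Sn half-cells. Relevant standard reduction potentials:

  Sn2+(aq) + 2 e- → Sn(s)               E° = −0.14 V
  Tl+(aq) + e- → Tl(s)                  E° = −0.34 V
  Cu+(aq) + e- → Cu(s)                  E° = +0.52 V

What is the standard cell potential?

The Sn²⁺/Sn couple has the higher E°, so Sn ion is reduced (cathode) and Tl is oxidized (anode).
E°cell = E°(cathode) − E°(anode) = −0.14 − (−0.34) = +0.20 V.

+0.20 V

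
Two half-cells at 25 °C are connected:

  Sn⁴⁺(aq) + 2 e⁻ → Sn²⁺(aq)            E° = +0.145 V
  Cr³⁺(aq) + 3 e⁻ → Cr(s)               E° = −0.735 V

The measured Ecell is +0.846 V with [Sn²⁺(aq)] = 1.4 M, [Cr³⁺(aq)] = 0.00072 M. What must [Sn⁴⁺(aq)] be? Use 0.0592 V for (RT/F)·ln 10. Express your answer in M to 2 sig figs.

0.00080 M

With Sn⁴⁺/Sn²⁺ at the cathode and Cr³⁺/Cr at the anode, E°cell = +0.145 − (−0.735) = +0.880 V (n = 6).
Since E = E° − (0.0592/n)·log Q, log Q = n(E° − E)/0.0592 = 3.446.
Balancing electrons gives 3 Sn⁴⁺(aq) + 2 Cr(s) → 3 Sn²⁺(aq) + 2 Cr³⁺(aq); thus Q = ([Sn²⁺(aq)]^3·[Cr³⁺(aq)]^2) / [Sn⁴⁺(aq)]^3.
Solving for the unknown gives log [Sn⁴⁺(aq)] = −3.098, so [Sn⁴⁺(aq)] ≈ 0.00080 M.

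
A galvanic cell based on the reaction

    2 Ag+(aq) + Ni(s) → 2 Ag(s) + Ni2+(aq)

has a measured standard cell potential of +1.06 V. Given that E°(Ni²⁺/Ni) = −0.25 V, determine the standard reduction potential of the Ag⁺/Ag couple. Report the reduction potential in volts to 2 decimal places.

In the reaction as written the Ag⁺/Ag couple is reduced (cathode) and Ni²⁺/Ni is oxidized (anode), so E°cell = E°(Ag⁺/Ag) − E°(Ni²⁺/Ni).
E°(Ag⁺/Ag) = E°cell + E°(anode) = +1.06 + (−0.25) = +0.81 V.

+0.81 V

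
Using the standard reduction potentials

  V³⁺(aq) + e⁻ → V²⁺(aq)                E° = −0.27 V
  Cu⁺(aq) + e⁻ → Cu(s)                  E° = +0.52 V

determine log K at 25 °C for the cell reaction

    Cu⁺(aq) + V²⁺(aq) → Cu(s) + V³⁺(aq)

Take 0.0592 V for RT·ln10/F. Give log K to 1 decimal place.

The Cu⁺/Cu couple is reduced (cathode); E°cell = +0.52 − (−0.27) = +0.79 V with n = 1.
At equilibrium E = 0, so log K = nE°cell / 0.0592 = (1)(+0.79) / 0.0592 = 13.3.

log K = 13.3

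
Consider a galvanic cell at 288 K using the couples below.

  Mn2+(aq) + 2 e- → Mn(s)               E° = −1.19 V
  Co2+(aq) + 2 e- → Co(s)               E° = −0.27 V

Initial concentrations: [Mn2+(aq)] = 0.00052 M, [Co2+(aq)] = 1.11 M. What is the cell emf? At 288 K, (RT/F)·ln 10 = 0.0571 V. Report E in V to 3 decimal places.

Since E°(Co²⁺/Co) > E°(Mn²⁺/Mn), Co²⁺/Co serves as the cathode.
E°cell = −0.27 − (−1.19) = +0.92 V, with n = 2 electrons transferred.
For the overall reaction Co2+(aq) + Mn(s) → Co(s) + Mn2+(aq), Q = [Mn2+(aq)] / [Co2+(aq)] = 0.000468, giving log Q = −3.329.
Applying E = E° − (RT ln10/nF)·log Q gives +0.92 − (0.0571/2)(−3.329) = +1.015 V.

+1.015 V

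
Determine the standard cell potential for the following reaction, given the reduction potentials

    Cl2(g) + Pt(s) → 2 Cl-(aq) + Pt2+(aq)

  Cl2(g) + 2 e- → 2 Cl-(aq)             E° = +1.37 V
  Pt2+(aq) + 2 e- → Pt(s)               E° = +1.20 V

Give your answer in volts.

In the reaction as written, Cl2(g) is reduced (cathode) and Pt2+(aq) is produced by oxidation at the anode.
E°cell = E°(cathode) − E°(anode) = +1.37 − (+1.20) = +0.17 V.

+0.17 V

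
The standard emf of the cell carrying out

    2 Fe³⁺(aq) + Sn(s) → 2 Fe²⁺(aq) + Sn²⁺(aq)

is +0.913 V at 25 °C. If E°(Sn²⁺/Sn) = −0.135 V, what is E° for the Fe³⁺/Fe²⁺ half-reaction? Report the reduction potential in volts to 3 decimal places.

+0.778 V

In the reaction as written the Fe³⁺/Fe²⁺ couple is reduced (cathode) and Sn²⁺/Sn is oxidized (anode), so E°cell = E°(Fe³⁺/Fe²⁺) − E°(Sn²⁺/Sn).
E°(Fe³⁺/Fe²⁺) = E°cell + E°(anode) = +0.913 + (−0.135) = +0.778 V.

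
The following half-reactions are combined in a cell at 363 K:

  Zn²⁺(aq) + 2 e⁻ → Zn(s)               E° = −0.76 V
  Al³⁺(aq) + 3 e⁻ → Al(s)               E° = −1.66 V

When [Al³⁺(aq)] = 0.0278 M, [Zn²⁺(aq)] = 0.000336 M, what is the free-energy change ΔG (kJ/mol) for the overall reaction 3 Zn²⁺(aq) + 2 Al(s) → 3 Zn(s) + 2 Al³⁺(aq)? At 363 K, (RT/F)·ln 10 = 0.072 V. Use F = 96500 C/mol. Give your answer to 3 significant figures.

−470 kJ/mol

With Zn²⁺/Zn reduced at the cathode, E°cell = −0.76 − (−1.66) = +0.90 V and n = 6.
Here Q = [Al³⁺(aq)]^2 / [Zn²⁺(aq)]^3 = 2.04×10^7 (log Q = 7.309), giving E = +0.90 − (0.072/6)·(7.309) = +0.8123 V.
ΔG = −nFE = −(6)(96500)(+0.8123) J/mol = −470 kJ/mol.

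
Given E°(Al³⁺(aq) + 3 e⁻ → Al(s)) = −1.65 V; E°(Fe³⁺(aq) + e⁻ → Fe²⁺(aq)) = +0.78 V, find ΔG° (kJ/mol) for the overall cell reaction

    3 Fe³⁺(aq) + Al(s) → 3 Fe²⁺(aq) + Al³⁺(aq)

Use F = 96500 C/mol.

In the reaction as written Fe³⁺(aq) is reduced, so the Fe³⁺/Fe²⁺ couple is the cathode and Al³⁺/Al is the anode.
E°cell = +0.78 − (−1.65) = +2.43 V; balancing electrons gives n = 3.
ΔG° = −nFE°cell = −(3)(96500)(+2.43) J/mol = −703 kJ/mol.

−703 kJ/mol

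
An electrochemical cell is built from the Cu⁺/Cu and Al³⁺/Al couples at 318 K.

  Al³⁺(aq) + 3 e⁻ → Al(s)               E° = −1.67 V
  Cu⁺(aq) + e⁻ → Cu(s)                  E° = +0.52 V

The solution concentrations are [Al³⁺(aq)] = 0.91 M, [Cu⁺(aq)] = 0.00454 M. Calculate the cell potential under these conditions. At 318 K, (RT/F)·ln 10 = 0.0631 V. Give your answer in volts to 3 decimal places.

+2.043 V

Since E°(Cu⁺/Cu) > E°(Al³⁺/Al), Cu⁺/Cu serves as the cathode.
E°cell = +0.52 − (−1.67) = +2.19 V, with n = 3 electrons transferred.
For the overall reaction 3 Cu⁺(aq) + Al(s) → 3 Cu(s) + Al³⁺(aq), Q = [Al³⁺(aq)] / [Cu⁺(aq)]^3 = 9.72×10^6, giving log Q = 6.988.
E = E° − (0.0631/n)·log Q = +2.19 − (0.0631/3)(6.988) = +2.043 V.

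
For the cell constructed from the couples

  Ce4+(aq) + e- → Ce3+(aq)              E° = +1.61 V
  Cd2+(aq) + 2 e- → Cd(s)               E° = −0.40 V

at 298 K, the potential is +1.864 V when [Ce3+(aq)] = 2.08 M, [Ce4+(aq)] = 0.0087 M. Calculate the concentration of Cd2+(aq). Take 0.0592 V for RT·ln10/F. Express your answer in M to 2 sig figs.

The Ce⁴⁺/Ce³⁺ couple has the larger reduction potential, so it is the cathode: E°cell = +1.61 − (−0.40) = +2.01 V and n = 2.
Since E = E° − (0.0592/n)·log Q, log Q = n(E° − E)/0.0592 = 4.932.
Balancing electrons gives 2 Ce4+(aq) + Cd(s) → 2 Ce3+(aq) + Cd2+(aq); thus Q = ([Ce3+(aq)]^2·[Cd2+(aq)]) / [Ce4+(aq)]^2.
Solving for the unknown gives log [Cd2+(aq)] = 0.175, so [Cd2+(aq)] ≈ 1.5 M.

1.5 M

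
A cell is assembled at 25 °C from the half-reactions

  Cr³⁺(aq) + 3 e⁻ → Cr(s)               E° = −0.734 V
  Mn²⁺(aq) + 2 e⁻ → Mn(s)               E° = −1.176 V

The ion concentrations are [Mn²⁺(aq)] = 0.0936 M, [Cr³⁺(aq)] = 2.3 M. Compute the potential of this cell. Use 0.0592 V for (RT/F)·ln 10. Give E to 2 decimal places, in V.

The Cr³⁺/Cr couple has the more positive E°, so it is the cathode; Mn²⁺/Mn is the anode.
E°cell = −0.734 − (−1.176) = +0.442 V, with n = 6 electrons transferred.
The balanced reaction is 2 Cr³⁺(aq) + 3 Mn(s) → 2 Cr(s) + 3 Mn²⁺(aq), so Q = [Mn²⁺(aq)]^3 / [Cr³⁺(aq)]^2 = 0.000155 and log Q = −3.810.
By the Nernst equation, E = +0.442 − (0.0592/6)·(−3.810) = +0.48 V.

+0.48 V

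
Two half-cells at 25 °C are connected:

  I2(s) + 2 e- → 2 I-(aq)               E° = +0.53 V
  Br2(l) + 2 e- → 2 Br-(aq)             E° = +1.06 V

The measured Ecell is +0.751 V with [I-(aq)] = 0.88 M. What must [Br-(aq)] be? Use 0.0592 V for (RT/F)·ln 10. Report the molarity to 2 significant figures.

0.00016 M

Br₂/Br⁻ is the cathode (higher E°); E°cell = +1.06 − (+0.53) = +0.53 V with n = 2.
Rearranging E = E° − (0.0592/n)·log Q gives log Q = 2(+0.53 − (+0.751))/0.0592 = −7.466.
Balancing electrons gives Br2(l) + 2 I-(aq) → 2 Br-(aq) + I2(s); thus Q = [Br-(aq)]^2 / [I-(aq)]^2.
Substituting the known concentrations and solving, log [Br-(aq)] = −3.789 and [Br-(aq)] = 0.00016 M.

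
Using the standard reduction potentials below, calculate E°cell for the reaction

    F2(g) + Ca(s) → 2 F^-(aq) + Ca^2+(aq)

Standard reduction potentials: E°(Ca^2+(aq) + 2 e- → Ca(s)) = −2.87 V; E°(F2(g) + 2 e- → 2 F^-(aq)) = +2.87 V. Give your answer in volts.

+5.74 V

In the reaction as written, F2(g) is reduced (cathode) and Ca^2+(aq) is produced by oxidation at the anode.
E°cell = E°(cathode) − E°(anode) = +2.87 − (−2.87) = +5.74 V.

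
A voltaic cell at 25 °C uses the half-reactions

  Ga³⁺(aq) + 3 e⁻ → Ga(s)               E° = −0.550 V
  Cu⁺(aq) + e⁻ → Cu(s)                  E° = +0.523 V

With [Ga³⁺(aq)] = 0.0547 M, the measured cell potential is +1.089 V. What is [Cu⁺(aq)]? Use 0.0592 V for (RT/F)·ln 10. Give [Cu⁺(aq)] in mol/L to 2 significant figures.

0.71 M

The Cu⁺/Cu couple has the larger reduction potential, so it is the cathode: E°cell = +0.523 − (−0.550) = +1.073 V and n = 3.
Rearranging E = E° − (0.0592/n)·log Q gives log Q = 3(+1.073 − (+1.089))/0.0592 = −0.811.
For 3 Cu⁺(aq) + Ga(s) → 3 Cu(s) + Ga³⁺(aq), the reaction quotient is Q = [Ga³⁺(aq)] / [Cu⁺(aq)]^3.
Isolating [Cu⁺(aq)] in Q = 10^{−0.811} yields log [Cu⁺(aq)] = −0.150, i.e. 0.71 M.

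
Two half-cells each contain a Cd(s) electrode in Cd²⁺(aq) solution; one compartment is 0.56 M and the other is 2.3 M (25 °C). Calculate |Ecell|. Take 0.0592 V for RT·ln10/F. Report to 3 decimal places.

For a concentration cell E°cell = 0, since both electrodes use the same couple.
The compartment with the higher Cd²⁺(aq) concentration (2.3 M) acts as the cathode; ions are reduced there and produced at the dilute (0.56 M) anode.
With n = 2, Ecell = −(0.0592/2)·log([dilute]/[conc]) = −(0.0592/2)·log(0.56/2.3) = +0.018 V.

0.018 V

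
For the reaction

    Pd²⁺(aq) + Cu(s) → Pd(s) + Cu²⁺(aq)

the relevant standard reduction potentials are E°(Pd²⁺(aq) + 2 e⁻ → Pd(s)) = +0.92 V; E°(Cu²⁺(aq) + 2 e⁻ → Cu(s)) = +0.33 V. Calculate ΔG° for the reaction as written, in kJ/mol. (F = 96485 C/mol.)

−114 kJ/mol

In the reaction as written Pd²⁺(aq) is reduced, so the Pd²⁺/Pd couple is the cathode and Cu²⁺/Cu is the anode.
E°cell = +0.92 − (+0.33) = +0.59 V; balancing electrons gives n = 2.
ΔG° = −nFE°cell = −(2)(96485)(+0.59) J/mol = −114 kJ/mol.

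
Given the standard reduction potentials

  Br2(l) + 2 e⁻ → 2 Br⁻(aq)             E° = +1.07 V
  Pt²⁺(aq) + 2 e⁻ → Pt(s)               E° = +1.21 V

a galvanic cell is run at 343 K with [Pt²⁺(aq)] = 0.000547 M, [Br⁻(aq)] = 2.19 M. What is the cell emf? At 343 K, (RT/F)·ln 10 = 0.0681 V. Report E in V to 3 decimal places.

+0.052 V

The Pt²⁺/Pt couple has the more positive E°, so it is the cathode; Br₂/Br⁻ is the anode.
E°cell = +1.21 − (+1.07) = +0.14 V, with n = 2 electrons transferred.
The balanced reaction is Pt²⁺(aq) + 2 Br⁻(aq) → Pt(s) + Br2(l), so Q = 1 / ([Pt²⁺(aq)]·[Br⁻(aq)]^2) = 381 and log Q = 2.581.
Applying E = E° − (RT ln10/nF)·log Q gives +0.14 − (0.0681/2)(2.581) = +0.052 V.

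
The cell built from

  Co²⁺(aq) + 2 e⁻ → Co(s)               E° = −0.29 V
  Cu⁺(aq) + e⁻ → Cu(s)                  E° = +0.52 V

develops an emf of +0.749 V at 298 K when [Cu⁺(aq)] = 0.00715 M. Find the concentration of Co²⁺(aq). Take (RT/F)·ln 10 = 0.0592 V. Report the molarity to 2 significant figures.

0.0059 M

Cu⁺/Cu is the cathode (higher E°); E°cell = +0.52 − (−0.29) = +0.81 V with n = 2.
Since E = E° − (0.0592/n)·log Q, log Q = n(E° − E)/0.0592 = 2.061.
Balancing electrons gives 2 Cu⁺(aq) + Co(s) → 2 Cu(s) + Co²⁺(aq); thus Q = [Co²⁺(aq)] / [Cu⁺(aq)]^2.
Isolating [Co²⁺(aq)] in Q = 10^{2.061} yields log [Co²⁺(aq)] = −2.230, i.e. 0.0059 M.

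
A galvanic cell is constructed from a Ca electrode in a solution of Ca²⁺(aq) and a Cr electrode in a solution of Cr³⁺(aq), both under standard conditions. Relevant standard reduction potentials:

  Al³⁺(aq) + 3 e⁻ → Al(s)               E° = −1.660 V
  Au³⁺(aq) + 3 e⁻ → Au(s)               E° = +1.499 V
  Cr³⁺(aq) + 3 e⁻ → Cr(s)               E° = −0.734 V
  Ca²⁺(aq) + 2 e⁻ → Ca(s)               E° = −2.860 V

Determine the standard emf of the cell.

The Cr³⁺/Cr couple has the higher E°, so Cr ion is reduced (cathode) and Ca is oxidized (anode).
E°cell = E°(cathode) − E°(anode) = −0.734 − (−2.860) = +2.126 V.

+2.126 V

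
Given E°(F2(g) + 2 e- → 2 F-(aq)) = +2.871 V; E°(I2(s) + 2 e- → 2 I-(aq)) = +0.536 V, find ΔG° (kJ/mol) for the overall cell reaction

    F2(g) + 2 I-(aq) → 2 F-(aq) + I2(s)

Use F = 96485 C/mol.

−451 kJ/mol

In the reaction as written F2(g) is reduced, so the F₂/F⁻ couple is the cathode and I₂/I⁻ is the anode.
E°cell = +2.871 − (+0.536) = +2.335 V; balancing electrons gives n = 2.
ΔG° = −nFE°cell = −(2)(96485)(+2.335) J/mol = −451 kJ/mol.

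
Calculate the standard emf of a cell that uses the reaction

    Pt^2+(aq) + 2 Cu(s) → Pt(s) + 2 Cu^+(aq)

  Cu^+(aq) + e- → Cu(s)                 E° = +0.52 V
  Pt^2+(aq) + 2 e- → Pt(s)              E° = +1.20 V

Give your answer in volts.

Pt^2+(aq) gains electrons, so the Pt²⁺/Pt couple is the cathode; the Cu⁺/Cu couple is the anode.
E°cell = E°(cathode) − E°(anode) = +1.20 − (+0.52) = +0.68 V.
The positive value indicates the reaction is spontaneous as written.

+0.68 V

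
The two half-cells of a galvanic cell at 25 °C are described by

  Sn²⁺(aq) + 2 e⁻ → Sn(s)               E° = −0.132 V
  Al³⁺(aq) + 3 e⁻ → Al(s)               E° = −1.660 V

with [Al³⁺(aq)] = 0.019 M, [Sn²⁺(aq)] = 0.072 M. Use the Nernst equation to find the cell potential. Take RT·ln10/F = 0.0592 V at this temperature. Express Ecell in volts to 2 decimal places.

Since E°(Sn²⁺/Sn) > E°(Al³⁺/Al), Sn²⁺/Sn serves as the cathode.
E°cell = −0.132 − (−1.660) = +1.528 V, with n = 6 electrons transferred.
Balancing gives 3 Sn²⁺(aq) + 2 Al(s) → 3 Sn(s) + 2 Al³⁺(aq); hence Q = [Al³⁺(aq)]^2 / [Sn²⁺(aq)]^3 = 0.967 (log Q = −0.014).
Applying E = E° − (RT ln10/nF)·log Q gives +1.528 − (0.0592/6)(−0.014) = +1.53 V.

+1.53 V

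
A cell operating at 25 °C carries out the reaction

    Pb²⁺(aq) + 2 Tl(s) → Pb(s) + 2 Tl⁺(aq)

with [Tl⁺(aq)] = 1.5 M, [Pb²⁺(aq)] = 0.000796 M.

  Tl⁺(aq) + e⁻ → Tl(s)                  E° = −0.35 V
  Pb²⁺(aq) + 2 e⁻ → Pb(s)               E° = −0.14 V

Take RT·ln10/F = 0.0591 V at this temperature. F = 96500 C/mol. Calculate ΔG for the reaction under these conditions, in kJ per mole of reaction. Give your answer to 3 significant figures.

The standard cell potential is −0.14 − (−0.35) = +0.21 V, with n = 2 electrons in the balanced equation.
Q = [Tl⁺(aq)]^2 / [Pb²⁺(aq)] = 2.83×10^3, so log Q = 3.451 and E = +0.21 − (0.0591/2)(3.451) = +0.1080 V.
Then ΔG = −nFE = −2 × 96500 × +0.1080 J/mol = −20.8 kJ/mol.

−20.8 kJ/mol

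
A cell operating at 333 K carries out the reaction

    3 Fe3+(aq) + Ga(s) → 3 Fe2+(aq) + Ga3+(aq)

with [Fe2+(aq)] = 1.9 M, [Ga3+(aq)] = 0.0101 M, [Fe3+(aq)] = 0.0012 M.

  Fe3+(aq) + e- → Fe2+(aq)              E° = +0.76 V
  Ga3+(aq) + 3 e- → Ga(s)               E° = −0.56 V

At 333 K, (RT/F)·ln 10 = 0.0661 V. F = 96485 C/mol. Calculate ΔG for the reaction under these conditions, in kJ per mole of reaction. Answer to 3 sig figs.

−334 kJ/mol

E°cell = +0.76 − (−0.56) = +1.32 V; the balanced reaction transfers n = 3 electrons.
The reaction quotient is ([Fe2+(aq)]^3·[Ga3+(aq)]) / [Fe3+(aq)]^3 = 4.01×10^7; by Nernst, E = +1.32 − (0.0661/3)(7.603) = +1.1525 V.
Finally ΔG = −nFE = −(3)(96485 C/mol)(+1.1525 V) = −334 kJ/mol.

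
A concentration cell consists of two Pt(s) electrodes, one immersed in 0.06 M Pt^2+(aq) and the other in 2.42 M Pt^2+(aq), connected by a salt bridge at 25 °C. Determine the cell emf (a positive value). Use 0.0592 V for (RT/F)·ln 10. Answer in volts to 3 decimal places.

0.048 V

For a concentration cell E°cell = 0, since both electrodes use the same couple.
The compartment with the higher Pt^2+(aq) concentration (2.42 M) acts as the cathode; ions are reduced there and produced at the dilute (0.06 M) anode.
With n = 2, Ecell = −(0.0592/2)·log([dilute]/[conc]) = −(0.0592/2)·log(0.06/2.42) = +0.048 V.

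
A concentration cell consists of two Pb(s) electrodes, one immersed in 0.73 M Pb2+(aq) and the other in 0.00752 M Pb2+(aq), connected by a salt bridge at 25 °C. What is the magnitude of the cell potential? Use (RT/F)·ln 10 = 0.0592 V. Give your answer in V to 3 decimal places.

0.059 V

For a concentration cell E°cell = 0, since both electrodes use the same couple.
The compartment with the higher Pb2+(aq) concentration (0.73 M) acts as the cathode; ions are reduced there and produced at the dilute (0.00752 M) anode.
With n = 2, Ecell = −(0.0592/2)·log([dilute]/[conc]) = −(0.0592/2)·log(0.00752/0.73) = +0.059 V.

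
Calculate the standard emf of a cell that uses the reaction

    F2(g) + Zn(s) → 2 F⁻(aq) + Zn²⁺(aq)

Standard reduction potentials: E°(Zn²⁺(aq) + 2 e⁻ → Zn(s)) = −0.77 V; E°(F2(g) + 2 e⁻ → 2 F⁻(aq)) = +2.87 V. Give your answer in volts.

F2(g) gains electrons, so the F₂/F⁻ couple is the cathode; the Zn²⁺/Zn couple is the anode.
E°cell = E°(cathode) − E°(anode) = +2.87 − (−0.77) = +3.64 V.

+3.64 V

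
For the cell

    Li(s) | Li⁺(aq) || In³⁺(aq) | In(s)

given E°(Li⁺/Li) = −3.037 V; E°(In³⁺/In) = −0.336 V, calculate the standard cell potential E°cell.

+2.701 V

By convention the left-hand electrode in cell notation is the anode (oxidation) and the right-hand electrode is the cathode (reduction).
E°cell = E°(right) − E°(left) = −0.336 − (−3.037) = +2.701 V.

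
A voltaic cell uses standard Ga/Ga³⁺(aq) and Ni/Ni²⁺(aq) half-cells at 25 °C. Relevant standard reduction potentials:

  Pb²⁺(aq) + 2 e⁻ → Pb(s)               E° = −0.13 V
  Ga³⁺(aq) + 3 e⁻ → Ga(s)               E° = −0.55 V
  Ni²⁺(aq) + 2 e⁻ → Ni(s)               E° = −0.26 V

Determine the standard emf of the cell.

The Ni²⁺/Ni couple has the higher E°, so Ni ion is reduced (cathode) and Ga is oxidized (anode).
E°cell = E°(cathode) − E°(anode) = −0.26 − (−0.55) = +0.29 V.

+0.29 V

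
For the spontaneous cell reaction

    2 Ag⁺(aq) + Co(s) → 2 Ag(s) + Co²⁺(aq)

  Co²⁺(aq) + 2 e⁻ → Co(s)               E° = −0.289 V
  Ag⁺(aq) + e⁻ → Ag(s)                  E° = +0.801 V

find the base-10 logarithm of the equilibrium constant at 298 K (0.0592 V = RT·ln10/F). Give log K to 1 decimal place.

The Ag⁺/Ag couple is reduced (cathode); E°cell = +0.801 − (−0.289) = +1.090 V with n = 2.
At equilibrium E = 0, so log K = nE°cell / 0.0592 = (2)(+1.090) / 0.0592 = 36.8.

log K = 36.8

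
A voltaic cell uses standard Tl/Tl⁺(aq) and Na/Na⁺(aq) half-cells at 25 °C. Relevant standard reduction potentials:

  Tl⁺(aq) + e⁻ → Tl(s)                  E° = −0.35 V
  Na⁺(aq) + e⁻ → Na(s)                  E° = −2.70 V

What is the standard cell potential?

+2.35 V

The Tl⁺/Tl couple has the higher E°, so Tl ion is reduced (cathode) and Na is oxidized (anode).
E°cell = E°(cathode) − E°(anode) = −0.35 − (−2.70) = +2.35 V.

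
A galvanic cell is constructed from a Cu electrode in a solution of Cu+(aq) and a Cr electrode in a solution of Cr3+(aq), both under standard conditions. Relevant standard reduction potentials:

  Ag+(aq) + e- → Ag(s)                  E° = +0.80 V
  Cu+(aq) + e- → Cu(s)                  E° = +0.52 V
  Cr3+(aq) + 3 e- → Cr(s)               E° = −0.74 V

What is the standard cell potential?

The Cu⁺/Cu couple has the higher E°, so Cu ion is reduced (cathode) and Cr is oxidized (anode).
E°cell = E°(cathode) − E°(anode) = +0.52 − (−0.74) = +1.26 V.

+1.26 V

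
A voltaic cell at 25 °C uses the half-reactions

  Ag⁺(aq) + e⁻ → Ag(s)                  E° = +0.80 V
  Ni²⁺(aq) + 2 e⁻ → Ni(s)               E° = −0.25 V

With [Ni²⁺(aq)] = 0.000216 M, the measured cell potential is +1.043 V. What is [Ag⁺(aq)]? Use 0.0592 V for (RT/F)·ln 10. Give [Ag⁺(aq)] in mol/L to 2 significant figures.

0.011 M

The Ag⁺/Ag couple has the larger reduction potential, so it is the cathode: E°cell = +0.80 − (−0.25) = +1.05 V and n = 2.
From the Nernst equation, log Q = n(E° − E)/0.0592 = 2·(+1.05 − (+1.043))/0.0592 = 0.236.
For 2 Ag⁺(aq) + Ni(s) → 2 Ag(s) + Ni²⁺(aq), the reaction quotient is Q = [Ni²⁺(aq)] / [Ag⁺(aq)]^2.
Solving for the unknown gives log [Ag⁺(aq)] = −1.951, so [Ag⁺(aq)] ≈ 0.011 M.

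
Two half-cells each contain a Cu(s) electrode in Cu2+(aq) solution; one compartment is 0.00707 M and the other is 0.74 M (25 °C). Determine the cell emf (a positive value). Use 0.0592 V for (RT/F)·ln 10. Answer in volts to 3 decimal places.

For a concentration cell E°cell = 0, since both electrodes use the same couple.
The compartment with the higher Cu2+(aq) concentration (0.74 M) acts as the cathode; ions are reduced there and produced at the dilute (0.00707 M) anode.
With n = 2, Ecell = −(0.0592/2)·log([dilute]/[conc]) = −(0.0592/2)·log(0.00707/0.74) = +0.060 V.

0.060 V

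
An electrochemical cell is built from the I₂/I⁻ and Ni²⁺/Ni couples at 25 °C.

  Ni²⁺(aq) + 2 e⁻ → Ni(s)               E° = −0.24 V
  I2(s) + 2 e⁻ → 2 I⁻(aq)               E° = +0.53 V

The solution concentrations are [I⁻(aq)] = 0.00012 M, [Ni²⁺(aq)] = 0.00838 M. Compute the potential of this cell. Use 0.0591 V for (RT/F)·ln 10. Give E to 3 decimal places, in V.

+1.063 V

The I₂/I⁻ couple has the more positive E°, so it is the cathode; Ni²⁺/Ni is the anode.
E°cell = +0.53 − (−0.24) = +0.77 V, with n = 2 electrons transferred.
The balanced reaction is I2(s) + Ni(s) → 2 I⁻(aq) + Ni²⁺(aq), so Q = [I⁻(aq)]^2·[Ni²⁺(aq)] = 1.21×10^−10 and log Q = −9.918.
By the Nernst equation, E = +0.77 − (0.0591/2)·(−9.918) = +1.063 V.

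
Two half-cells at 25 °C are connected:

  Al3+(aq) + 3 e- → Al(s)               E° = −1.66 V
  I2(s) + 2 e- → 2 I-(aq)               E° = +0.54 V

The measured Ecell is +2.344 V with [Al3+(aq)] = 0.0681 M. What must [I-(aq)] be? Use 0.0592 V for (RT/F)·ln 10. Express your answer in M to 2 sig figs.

0.0090 M

The I₂/I⁻ couple has the larger reduction potential, so it is the cathode: E°cell = +0.54 − (−1.66) = +2.20 V and n = 6.
Since E = E° − (0.0592/n)·log Q, log Q = n(E° − E)/0.0592 = −14.595.
For 3 I2(s) + 2 Al(s) → 6 I-(aq) + 2 Al3+(aq), the reaction quotient is Q = [I-(aq)]^6·[Al3+(aq)]^2.
Solving for the unknown gives log [I-(aq)] = −2.044, so [I-(aq)] ≈ 0.0090 M.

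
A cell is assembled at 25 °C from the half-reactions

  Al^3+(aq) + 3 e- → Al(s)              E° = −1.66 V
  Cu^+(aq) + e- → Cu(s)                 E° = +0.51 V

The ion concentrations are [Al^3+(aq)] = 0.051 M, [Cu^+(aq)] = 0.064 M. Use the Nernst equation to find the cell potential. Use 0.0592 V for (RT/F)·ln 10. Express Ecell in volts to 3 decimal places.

+2.125 V

Cu⁺/Cu is reduced (cathode, E° = +0.51 V) and Al³⁺/Al is oxidized (anode).
The standard potential is +0.51 − (−1.66) = +2.17 V and the balanced reaction transfers n = 3 electrons.
Balancing gives 3 Cu^+(aq) + Al(s) → 3 Cu(s) + Al^3+(aq); hence Q = [Al^3+(aq)] / [Cu^+(aq)]^3 = 195 (log Q = 2.289).
E = E° − (0.0592/n)·log Q = +2.17 − (0.0592/3)(2.289) = +2.125 V.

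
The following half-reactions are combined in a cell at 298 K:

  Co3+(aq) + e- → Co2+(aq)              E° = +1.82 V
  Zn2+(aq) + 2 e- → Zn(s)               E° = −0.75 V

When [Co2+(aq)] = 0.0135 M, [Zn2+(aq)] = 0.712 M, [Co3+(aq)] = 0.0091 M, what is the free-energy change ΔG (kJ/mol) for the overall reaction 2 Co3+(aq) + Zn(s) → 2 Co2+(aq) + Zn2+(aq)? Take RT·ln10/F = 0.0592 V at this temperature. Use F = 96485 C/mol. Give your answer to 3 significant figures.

The standard cell potential is +1.82 − (−0.75) = +2.57 V, with n = 2 electrons in the balanced equation.
Here Q = ([Co2+(aq)]^2·[Zn2+(aq)]) / [Co3+(aq)]^2 = 1.57 (log Q = 0.195), giving E = +2.57 − (0.0592/2)·(0.195) = +2.5642 V.
ΔG = −nFE = −(2)(96485)(+2.5642) J/mol = −495 kJ/mol.

−495 kJ/mol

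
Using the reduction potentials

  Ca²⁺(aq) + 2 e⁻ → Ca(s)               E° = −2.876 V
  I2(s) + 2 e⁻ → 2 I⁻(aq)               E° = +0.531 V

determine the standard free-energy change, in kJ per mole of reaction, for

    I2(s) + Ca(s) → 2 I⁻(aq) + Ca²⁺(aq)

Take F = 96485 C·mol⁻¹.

−657 kJ/mol

In the reaction as written I2(s) is reduced, so the I₂/I⁻ couple is the cathode and Ca²⁺/Ca is the anode.
E°cell = +0.531 − (−2.876) = +3.407 V; balancing electrons gives n = 2.
ΔG° = −nFE°cell = −(2)(96485)(+3.407) J/mol = −657 kJ/mol.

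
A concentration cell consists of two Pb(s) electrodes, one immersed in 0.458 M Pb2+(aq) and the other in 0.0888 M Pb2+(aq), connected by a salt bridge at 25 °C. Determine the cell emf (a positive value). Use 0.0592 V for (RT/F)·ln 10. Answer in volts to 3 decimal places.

0.021 V

For a concentration cell E°cell = 0, since both electrodes use the same couple.
The compartment with the higher Pb2+(aq) concentration (0.458 M) acts as the cathode; ions are reduced there and produced at the dilute (0.0888 M) anode.
With n = 2, Ecell = −(0.0592/2)·log([dilute]/[conc]) = −(0.0592/2)·log(0.0888/0.458) = +0.021 V.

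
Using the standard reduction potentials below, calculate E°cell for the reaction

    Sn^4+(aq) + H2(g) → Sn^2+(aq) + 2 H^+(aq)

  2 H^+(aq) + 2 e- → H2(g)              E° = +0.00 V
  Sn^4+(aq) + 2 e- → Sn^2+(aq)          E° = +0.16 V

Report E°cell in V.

+0.16 V

Sn^4+(aq) gains electrons, so the Sn⁴⁺/Sn²⁺ couple is the cathode; the 2H⁺/H₂ couple is the anode.
E°cell = E°(cathode) − E°(anode) = +0.16 − (+0.00) = +0.16 V.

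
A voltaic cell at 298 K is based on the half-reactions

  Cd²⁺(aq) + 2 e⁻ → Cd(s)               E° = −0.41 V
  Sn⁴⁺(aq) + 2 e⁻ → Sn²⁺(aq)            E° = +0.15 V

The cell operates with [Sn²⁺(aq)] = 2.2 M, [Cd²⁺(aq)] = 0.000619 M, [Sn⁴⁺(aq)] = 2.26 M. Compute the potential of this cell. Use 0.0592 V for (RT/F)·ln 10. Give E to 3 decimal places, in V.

+0.655 V

The Sn⁴⁺/Sn²⁺ couple has the more positive E°, so it is the cathode; Cd²⁺/Cd is the anode.
E°cell = E°cat − E°an = +0.15 − (−0.41) = +0.56 V; n = 2.
The balanced reaction is Sn⁴⁺(aq) + Cd(s) → Sn²⁺(aq) + Cd²⁺(aq), so Q = ([Sn²⁺(aq)]·[Cd²⁺(aq)]) / [Sn⁴⁺(aq)] = 0.000603 and log Q = −3.220.
Applying E = E° − (RT ln10/nF)·log Q gives +0.56 − (0.0592/2)(−3.220) = +0.655 V.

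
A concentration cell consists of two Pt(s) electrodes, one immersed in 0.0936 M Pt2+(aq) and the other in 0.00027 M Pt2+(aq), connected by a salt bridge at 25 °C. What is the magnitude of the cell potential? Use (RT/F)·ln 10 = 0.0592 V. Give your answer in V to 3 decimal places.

For a concentration cell E°cell = 0, since both electrodes use the same couple.
The compartment with the higher Pt2+(aq) concentration (0.0936 M) acts as the cathode; ions are reduced there and produced at the dilute (0.00027 M) anode.
With n = 2, Ecell = −(0.0592/2)·log([dilute]/[conc]) = −(0.0592/2)·log(0.00027/0.0936) = +0.075 V.

0.075 V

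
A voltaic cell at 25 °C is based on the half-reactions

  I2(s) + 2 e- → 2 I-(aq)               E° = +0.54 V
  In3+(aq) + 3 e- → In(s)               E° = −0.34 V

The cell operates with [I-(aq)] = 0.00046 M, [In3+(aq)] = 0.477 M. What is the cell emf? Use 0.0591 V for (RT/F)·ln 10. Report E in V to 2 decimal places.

I₂/I⁻ is reduced (cathode, E° = +0.54 V) and In³⁺/In is oxidized (anode).
The standard potential is +0.54 − (−0.34) = +0.88 V and the balanced reaction transfers n = 6 electrons.
For the overall reaction 3 I2(s) + 2 In(s) → 6 I-(aq) + 2 In3+(aq), Q = [I-(aq)]^6·[In3+(aq)]^2 = 2.16×10^−21, giving log Q = −20.666.
Applying E = E° − (RT ln10/nF)·log Q gives +0.88 − (0.0591/6)(−20.666) = +1.08 V.

+1.08 V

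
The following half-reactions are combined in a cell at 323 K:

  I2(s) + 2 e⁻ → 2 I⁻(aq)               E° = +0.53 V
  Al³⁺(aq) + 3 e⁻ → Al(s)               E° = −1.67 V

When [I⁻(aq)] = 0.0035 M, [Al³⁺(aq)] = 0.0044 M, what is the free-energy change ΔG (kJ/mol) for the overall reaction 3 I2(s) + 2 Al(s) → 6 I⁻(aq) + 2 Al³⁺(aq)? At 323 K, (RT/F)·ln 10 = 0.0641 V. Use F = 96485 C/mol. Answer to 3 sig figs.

−1390 kJ/mol

E°cell = +0.53 − (−1.67) = +2.20 V; the balanced reaction transfers n = 6 electrons.
Here Q = [I⁻(aq)]^6·[Al³⁺(aq)]^2 = 3.56×10^−20 (log Q = −19.449), giving E = +2.20 − (0.0641/6)·(−19.449) = +2.4078 V.
Then ΔG = −nFE = −6 × 96485 × +2.4078 J/mol = −1390 kJ/mol.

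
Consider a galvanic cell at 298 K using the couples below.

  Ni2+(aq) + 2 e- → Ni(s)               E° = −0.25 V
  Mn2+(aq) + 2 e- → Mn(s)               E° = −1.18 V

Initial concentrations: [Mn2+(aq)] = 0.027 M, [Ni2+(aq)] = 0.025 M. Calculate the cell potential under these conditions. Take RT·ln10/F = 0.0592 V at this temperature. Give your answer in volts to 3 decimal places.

Since E°(Ni²⁺/Ni) > E°(Mn²⁺/Mn), Ni²⁺/Ni serves as the cathode.
E°cell = −0.25 − (−1.18) = +0.93 V, with n = 2 electrons transferred.
Balancing gives Ni2+(aq) + Mn(s) → Ni(s) + Mn2+(aq); hence Q = [Mn2+(aq)] / [Ni2+(aq)] = 1.08 (log Q = 0.033).
By the Nernst equation, E = +0.93 − (0.0592/2)·(0.033) = +0.929 V.

+0.929 V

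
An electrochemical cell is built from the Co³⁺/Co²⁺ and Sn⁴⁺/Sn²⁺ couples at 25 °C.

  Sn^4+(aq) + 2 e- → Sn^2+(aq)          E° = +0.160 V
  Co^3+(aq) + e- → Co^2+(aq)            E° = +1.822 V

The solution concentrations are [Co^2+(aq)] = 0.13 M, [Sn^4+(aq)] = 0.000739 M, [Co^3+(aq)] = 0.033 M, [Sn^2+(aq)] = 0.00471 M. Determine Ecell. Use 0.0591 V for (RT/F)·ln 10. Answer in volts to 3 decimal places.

Since E°(Co³⁺/Co²⁺) > E°(Sn⁴⁺/Sn²⁺), Co³⁺/Co²⁺ serves as the cathode.
E°cell = +1.822 − (+0.160) = +1.662 V, with n = 2 electrons transferred.
Balancing gives 2 Co^3+(aq) + Sn^2+(aq) → 2 Co^2+(aq) + Sn^4+(aq); hence Q = ([Co^2+(aq)]^2·[Sn^4+(aq)]) / ([Co^3+(aq)]^2·[Sn^2+(aq)]) = 2.43 (log Q = 0.386).
By the Nernst equation, E = +1.662 − (0.0591/2)·(0.386) = +1.651 V.

+1.651 V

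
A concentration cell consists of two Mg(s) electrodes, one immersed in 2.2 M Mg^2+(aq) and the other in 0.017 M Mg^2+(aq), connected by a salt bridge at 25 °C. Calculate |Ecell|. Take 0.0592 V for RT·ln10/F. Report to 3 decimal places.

0.063 V

For a concentration cell E°cell = 0, since both electrodes use the same couple.
The compartment with the higher Mg^2+(aq) concentration (2.2 M) acts as the cathode; ions are reduced there and produced at the dilute (0.017 M) anode.
With n = 2, Ecell = −(0.0592/2)·log([dilute]/[conc]) = −(0.0592/2)·log(0.017/2.2) = +0.063 V.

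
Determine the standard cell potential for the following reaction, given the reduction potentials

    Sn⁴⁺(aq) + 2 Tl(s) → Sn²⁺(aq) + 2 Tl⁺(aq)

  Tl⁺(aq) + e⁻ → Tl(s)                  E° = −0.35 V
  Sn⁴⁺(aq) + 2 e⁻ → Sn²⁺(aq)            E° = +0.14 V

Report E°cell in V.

In the reaction as written, Sn⁴⁺(aq) is reduced (cathode) and Tl⁺(aq) is produced by oxidation at the anode.
E°cell = E°(cathode) − E°(anode) = +0.14 − (−0.35) = +0.49 V.
The positive value indicates the reaction is spontaneous as written.

+0.49 V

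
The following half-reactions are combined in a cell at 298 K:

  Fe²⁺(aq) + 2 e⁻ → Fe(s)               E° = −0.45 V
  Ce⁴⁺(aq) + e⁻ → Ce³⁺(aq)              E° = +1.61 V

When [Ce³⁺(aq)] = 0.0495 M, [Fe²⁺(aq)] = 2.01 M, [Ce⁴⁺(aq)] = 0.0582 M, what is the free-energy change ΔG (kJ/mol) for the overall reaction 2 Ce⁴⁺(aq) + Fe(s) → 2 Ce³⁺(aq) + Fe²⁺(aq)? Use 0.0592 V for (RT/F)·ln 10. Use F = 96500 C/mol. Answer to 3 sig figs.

−397 kJ/mol

With Ce⁴⁺/Ce³⁺ reduced at the cathode, E°cell = +1.61 − (−0.45) = +2.06 V and n = 2.
Q = ([Ce³⁺(aq)]^2·[Fe²⁺(aq)]) / [Ce⁴⁺(aq)]^2 = 1.45, so log Q = 0.163 and E = +2.06 − (0.0592/2)(0.163) = +2.0552 V.
Then ΔG = −nFE = −2 × 96500 × +2.0552 J/mol = −397 kJ/mol.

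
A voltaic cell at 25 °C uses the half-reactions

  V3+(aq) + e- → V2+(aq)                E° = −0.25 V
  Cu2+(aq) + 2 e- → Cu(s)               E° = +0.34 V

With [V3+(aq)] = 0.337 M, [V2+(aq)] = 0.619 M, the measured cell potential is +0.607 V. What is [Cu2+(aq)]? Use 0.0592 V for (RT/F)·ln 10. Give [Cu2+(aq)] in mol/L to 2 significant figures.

The Cu²⁺/Cu couple has the larger reduction potential, so it is the cathode: E°cell = +0.34 − (−0.25) = +0.59 V and n = 2.
Since E = E° − (0.0592/n)·log Q, log Q = n(E° − E)/0.0592 = −0.574.
The balanced reaction is Cu2+(aq) + 2 V2+(aq) → Cu(s) + 2 V3+(aq), so Q = [V3+(aq)]^2 / ([Cu2+(aq)]·[V2+(aq)]^2).
Solving for the unknown gives log [Cu2+(aq)] = 0.046, so [Cu2+(aq)] ≈ 1.1 M.

1.1 M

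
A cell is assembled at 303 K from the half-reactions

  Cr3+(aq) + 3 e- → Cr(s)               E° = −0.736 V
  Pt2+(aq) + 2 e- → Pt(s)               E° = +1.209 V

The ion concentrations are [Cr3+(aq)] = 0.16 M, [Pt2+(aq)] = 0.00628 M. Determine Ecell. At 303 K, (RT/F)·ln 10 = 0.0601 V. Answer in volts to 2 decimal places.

+1.89 V

The Pt²⁺/Pt couple has the more positive E°, so it is the cathode; Cr³⁺/Cr is the anode.
The standard potential is +1.209 − (−0.736) = +1.945 V and the balanced reaction transfers n = 6 electrons.
Balancing gives 3 Pt2+(aq) + 2 Cr(s) → 3 Pt(s) + 2 Cr3+(aq); hence Q = [Cr3+(aq)]^2 / [Pt2+(aq)]^3 = 1.03×10^5 (log Q = 5.014).
E = E° − (0.0601/n)·log Q = +1.945 − (0.0601/6)(5.014) = +1.89 V.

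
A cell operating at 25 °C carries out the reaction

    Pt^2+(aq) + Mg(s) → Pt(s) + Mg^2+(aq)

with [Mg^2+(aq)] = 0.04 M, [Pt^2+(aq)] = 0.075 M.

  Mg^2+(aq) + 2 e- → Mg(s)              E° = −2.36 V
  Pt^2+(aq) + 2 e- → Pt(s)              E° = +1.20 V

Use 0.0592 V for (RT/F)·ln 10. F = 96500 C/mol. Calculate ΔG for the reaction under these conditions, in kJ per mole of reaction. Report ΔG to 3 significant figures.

The standard cell potential is +1.20 − (−2.36) = +3.56 V, with n = 2 electrons in the balanced equation.
The reaction quotient is [Mg^2+(aq)] / [Pt^2+(aq)] = 0.533; by Nernst, E = +3.56 − (0.0592/2)(−0.273) = +3.5681 V.
Finally ΔG = −nFE = −(2)(96500 C/mol)(+3.5681 V) = −689 kJ/mol.

−689 kJ/mol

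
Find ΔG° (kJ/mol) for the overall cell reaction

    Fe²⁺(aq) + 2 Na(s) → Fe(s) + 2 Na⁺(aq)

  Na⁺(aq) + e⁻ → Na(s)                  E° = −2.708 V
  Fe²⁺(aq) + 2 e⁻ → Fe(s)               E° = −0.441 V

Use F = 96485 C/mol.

−437 kJ/mol

In the reaction as written Fe²⁺(aq) is reduced, so the Fe²⁺/Fe couple is the cathode and Na⁺/Na is the anode.
E°cell = −0.441 − (−2.708) = +2.267 V; balancing electrons gives n = 2.
ΔG° = −nFE°cell = −(2)(96485)(+2.267) J/mol = −437 kJ/mol.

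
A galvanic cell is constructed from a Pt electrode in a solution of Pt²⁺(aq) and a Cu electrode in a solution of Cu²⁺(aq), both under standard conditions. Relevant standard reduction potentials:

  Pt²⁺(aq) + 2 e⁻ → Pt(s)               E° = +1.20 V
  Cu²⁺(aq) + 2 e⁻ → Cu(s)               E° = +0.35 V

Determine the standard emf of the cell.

+0.85 V

The Pt²⁺/Pt couple has the higher E°, so Pt ion is reduced (cathode) and Cu is oxidized (anode).
E°cell = E°(cathode) − E°(anode) = +1.20 − (+0.35) = +0.85 V.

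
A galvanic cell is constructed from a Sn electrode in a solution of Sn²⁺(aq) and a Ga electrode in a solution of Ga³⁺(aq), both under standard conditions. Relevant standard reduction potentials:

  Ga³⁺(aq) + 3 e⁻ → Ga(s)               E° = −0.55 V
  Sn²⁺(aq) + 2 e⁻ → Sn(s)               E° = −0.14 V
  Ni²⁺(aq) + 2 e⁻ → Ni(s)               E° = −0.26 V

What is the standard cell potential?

Of the two couples in this cell, the one with the more positive reduction potential is reduced at the cathode: here that is Sn²⁺/Sn (−0.14 V); Ga³⁺/Ga (−0.55 V) is the anode.
E°cell = E°(cathode) − E°(anode) = −0.14 − (−0.55) = +0.41 V.

+0.41 V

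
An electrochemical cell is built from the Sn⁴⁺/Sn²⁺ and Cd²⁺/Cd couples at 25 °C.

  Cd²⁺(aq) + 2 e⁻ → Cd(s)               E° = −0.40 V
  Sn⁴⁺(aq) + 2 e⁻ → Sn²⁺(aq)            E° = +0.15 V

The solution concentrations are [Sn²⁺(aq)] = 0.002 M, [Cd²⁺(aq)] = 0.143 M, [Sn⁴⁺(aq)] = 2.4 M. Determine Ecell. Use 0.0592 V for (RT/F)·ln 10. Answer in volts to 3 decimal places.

Since E°(Sn⁴⁺/Sn²⁺) > E°(Cd²⁺/Cd), Sn⁴⁺/Sn²⁺ serves as the cathode.
The standard potential is +0.15 − (−0.40) = +0.55 V and the balanced reaction transfers n = 2 electrons.
For the overall reaction Sn⁴⁺(aq) + Cd(s) → Sn²⁺(aq) + Cd²⁺(aq), Q = ([Sn²⁺(aq)]·[Cd²⁺(aq)]) / [Sn⁴⁺(aq)] = 0.000119, giving log Q = −3.924.
By the Nernst equation, E = +0.55 − (0.0592/2)·(−3.924) = +0.666 V.

+0.666 V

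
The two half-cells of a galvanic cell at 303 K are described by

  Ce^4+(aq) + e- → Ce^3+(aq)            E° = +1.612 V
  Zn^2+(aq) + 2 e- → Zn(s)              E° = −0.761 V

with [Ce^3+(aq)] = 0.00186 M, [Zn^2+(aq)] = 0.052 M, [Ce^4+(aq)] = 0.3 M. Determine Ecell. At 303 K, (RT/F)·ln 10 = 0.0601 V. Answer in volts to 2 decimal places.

+2.54 V

Since E°(Ce⁴⁺/Ce³⁺) > E°(Zn²⁺/Zn), Ce⁴⁺/Ce³⁺ serves as the cathode.
The standard potential is +1.612 − (−0.761) = +2.373 V and the balanced reaction transfers n = 2 electrons.
Balancing gives 2 Ce^4+(aq) + Zn(s) → 2 Ce^3+(aq) + Zn^2+(aq); hence Q = ([Ce^3+(aq)]^2·[Zn^2+(aq)]) / [Ce^4+(aq)]^2 = 2×10^−6 (log Q = −5.699).
E = E° − (0.0601/n)·log Q = +2.373 − (0.0601/2)(−5.699) = +2.54 V.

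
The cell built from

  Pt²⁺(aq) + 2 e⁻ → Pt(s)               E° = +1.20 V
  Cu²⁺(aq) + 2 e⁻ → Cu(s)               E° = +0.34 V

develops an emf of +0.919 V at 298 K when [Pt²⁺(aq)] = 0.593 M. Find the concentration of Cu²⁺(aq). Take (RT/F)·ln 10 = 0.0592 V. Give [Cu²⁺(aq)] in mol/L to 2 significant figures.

With Pt²⁺/Pt at the cathode and Cu²⁺/Cu at the anode, E°cell = +1.20 − (+0.34) = +0.86 V (n = 2).
From the Nernst equation, log Q = n(E° − E)/0.0592 = 2·(+0.86 − (+0.919))/0.0592 = −1.993.
For Pt²⁺(aq) + Cu(s) → Pt(s) + Cu²⁺(aq), the reaction quotient is Q = [Cu²⁺(aq)] / [Pt²⁺(aq)].
Substituting the known concentrations and solving, log [Cu²⁺(aq)] = −2.220 and [Cu²⁺(aq)] = 0.0060 M.

0.0060 M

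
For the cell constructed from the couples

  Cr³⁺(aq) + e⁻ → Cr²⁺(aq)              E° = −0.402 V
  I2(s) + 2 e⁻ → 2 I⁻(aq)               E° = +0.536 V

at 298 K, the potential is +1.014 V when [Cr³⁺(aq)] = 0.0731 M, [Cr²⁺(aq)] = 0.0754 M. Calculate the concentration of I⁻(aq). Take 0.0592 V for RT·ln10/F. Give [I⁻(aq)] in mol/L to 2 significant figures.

The I₂/I⁻ couple has the larger reduction potential, so it is the cathode: E°cell = +0.536 − (−0.402) = +0.938 V and n = 2.
Rearranging E = E° − (0.0592/n)·log Q gives log Q = 2(+0.938 − (+1.014))/0.0592 = −2.568.
The balanced reaction is I2(s) + 2 Cr²⁺(aq) → 2 I⁻(aq) + 2 Cr³⁺(aq), so Q = ([I⁻(aq)]^2·[Cr³⁺(aq)]^2) / [Cr²⁺(aq)]^2.
Solving for the unknown gives log [I⁻(aq)] = −1.271, so [I⁻(aq)] ≈ 0.054 M.

0.054 M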